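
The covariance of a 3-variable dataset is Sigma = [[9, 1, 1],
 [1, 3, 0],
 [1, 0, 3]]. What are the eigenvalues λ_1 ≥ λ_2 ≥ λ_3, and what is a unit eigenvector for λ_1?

Step 1 — characteristic polynomial p(λ) = det(λI - Sigma) = λ³ - tr·λ² + c_1·λ - det, where tr = trace, c_1 = sum of the principal 2×2 minors, det = det(Sigma):
  tr = 9 + 3 + 3 = 15,
  c_1 = (9·3 - (1)²) + (9·3 - (1)²) + (3·3 - (0)²) = 26 + 26 + 9 = 61,
  det = 9·(3·3 - (0)²) - (1)·((1)·3 - (0)·(1)) + (1)·((1)·(0) - 3·(1)) = 9·(9) - (1)·(3) + (1)·(-3) = 75.
  So p(λ) = λ³ - 15λ² + 61λ - 75.
Step 2 — look for an integer root (rational root theorem: any rational root is an integer divisor of 75). Testing λ = 3:
  p(3) = 27 - 135 + 183 - 75 = 0  ✓
  Dividing out (λ - 3): p(λ) = (λ - 3)(λ² - 12λ + 25).
Step 3 — remaining eigenvalues from the quadratic λ² - 12λ + 25 = 0:
  Δ = 12² - 4·25 = 144 - 100 = 44,  λ = (12 ± √44)/2 = (12 ± 6.6332)/2 ≈ 9.3166 or 2.6834.
  Sorted: λ_1 = 9.3166,  λ_2 = 3,  λ_3 = 2.6834  (check: sum = 15 = tr ✓).

Step 4 — unit eigenvector for λ_1 ≈ 9.3166: v spans the null space of (Sigma - λ_1 I), whose rows are
  r_1 = (-0.3166, 1, 1),  r_2 = (1, -6.3166, 0),  r_3 = (1, 0, -6.3166).
  v is orthogonal to every row, so take v ∝ r_1 × r_2 = ((1)·(0) - (1)·(-6.3166), (1)·(1) - (-0.3166)·(0), (-0.3166)·(-6.3166) - (1)·(1)) ≈ (6.3166, 1, 1).
  Let u = (6.3166, 1, 1).
  ||u|| = √((6.3166)² + (1)² + (1)²) = √(41.8997) ≈ 6.473,  v_1 = u/||u|| ≈ (0.9758, 0.1545, 0.1545) (||v_1|| = 1).

λ_1 = 9.3166,  λ_2 = 3,  λ_3 = 2.6834;  v_1 ≈ (0.9758, 0.1545, 0.1545)


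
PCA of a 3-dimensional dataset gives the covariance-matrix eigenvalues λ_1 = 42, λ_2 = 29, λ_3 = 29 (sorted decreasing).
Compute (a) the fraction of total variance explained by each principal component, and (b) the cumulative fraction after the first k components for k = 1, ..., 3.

Step 1 — total variance = trace(Sigma) = Σ λ_i = 42 + 29 + 29 = 100.

Step 2 — fraction explained by component i = λ_i / Σ λ:
  PC1: 42/100 = 0.42
  PC2: 29/100 = 0.29
  PC3: 29/100 = 0.29

Step 3 — cumulative fraction after k components = (λ_1 + ... + λ_k) / Σ λ:
  k = 1: 42/100 = 0.42
  k = 2: (42 + 29)/100 = 71/100 = 0.71
  k = 3: (42 + 29 + 29)/100 = 100/100 = 1

Summary (fraction, with percent):

explained: PC1 0.42 (42%), PC2 0.29 (29%), PC3 0.29 (29%);  cumulative: 0.42, 0.71, 1


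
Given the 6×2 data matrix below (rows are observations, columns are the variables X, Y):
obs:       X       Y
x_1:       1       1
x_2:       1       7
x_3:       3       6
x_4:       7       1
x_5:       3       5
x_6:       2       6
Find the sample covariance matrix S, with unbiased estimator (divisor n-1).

Step 1 — column means:
  mean(X) = (1 + 1 + 3 + 7 + 3 + 2) / 6 = 17/6 = 2.8333
  mean(Y) = (1 + 7 + 6 + 1 + 5 + 6) / 6 = 26/6 = 4.3333

Step 2 — sample covariance S[i,j] = (1/(n-1)) · Σ_k (x_{k,i} - mean_i) · (x_{k,j} - mean_j), with n-1 = 5.
  S[X,X] = ((-1.8333)·(-1.8333) + (-1.8333)·(-1.8333) + (0.1667)·(0.1667) + (4.1667)·(4.1667) + (0.1667)·(0.1667) + (-0.8333)·(-0.8333)) / 5 = 24.8333/5 = 4.9667
  S[X,Y] = ((-1.8333)·(-3.3333) + (-1.8333)·(2.6667) + (0.1667)·(1.6667) + (4.1667)·(-3.3333) + (0.1667)·(0.6667) + (-0.8333)·(1.6667)) / 5 = -13.6667/5 = -2.7333
  S[Y,Y] = ((-3.3333)·(-3.3333) + (2.6667)·(2.6667) + (1.6667)·(1.6667) + (-3.3333)·(-3.3333) + (0.6667)·(0.6667) + (1.6667)·(1.6667)) / 5 = 35.3333/5 = 7.0667

S is symmetric (S[j,i] = S[i,j]). Assembling:

S = [[4.9667, -2.7333],
 [-2.7333, 7.0667]]


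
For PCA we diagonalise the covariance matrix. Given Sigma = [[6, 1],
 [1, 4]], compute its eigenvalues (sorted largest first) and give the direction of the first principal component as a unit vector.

Step 1 — characteristic polynomial of 2×2 Sigma:
  det(Sigma - λI) = λ² - trace · λ + det = 0.
  trace = 6 + 4 = 10, det = 6·4 - (1)² = 23.
Step 2 — discriminant:
  Δ = trace² - 4·det = 100 - 92 = 8.
Step 3 — eigenvalues:
  λ = (trace ± √Δ)/2 = (10 ± 2.8284)/2,
  λ_1 = 6.4142,  λ_2 = 3.5858.

Step 4 — unit eigenvector for λ_1: solve (Sigma - λ_1 I)v = 0. First row:
  (6 - 6.4142)·v_x + (1)·v_y = 0, i.e. (-0.4142)·v_x + (1)·v_y = 0,
  so v ∝ (b, λ_1 - a) = (1, 0.4142) = u.
  ||u|| = √((1)² + (0.4142)²) = √(1.1716) ≈ 1.0824,
  v_1 = u/||u|| ≈ (0.9239, 0.3827) (||v_1|| = 1).

λ_1 = 6.4142,  λ_2 = 3.5858;  v_1 ≈ (0.9239, 0.3827)


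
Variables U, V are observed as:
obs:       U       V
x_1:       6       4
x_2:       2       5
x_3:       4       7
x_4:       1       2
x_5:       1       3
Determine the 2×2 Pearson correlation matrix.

Step 1 — column means:
  mean(U) = (6 + 2 + 4 + 1 + 1) / 5 = 14/5 = 2.8
  mean(V) = (4 + 5 + 7 + 2 + 3) / 5 = 21/5 = 4.2

Step 2 — sample variances and covariances s[i,j] = (1/(n-1)) · Σ_k (x_{k,i} - mean_i) · (x_{k,j} - mean_j), with n-1 = 4:
  s[U,U] = ((3.2)·(3.2) + (-0.8)·(-0.8) + (1.2)·(1.2) + (-1.8)·(-1.8) + (-1.8)·(-1.8)) / 4 = 18.8/4 = 4.7
  s[U,V] = ((3.2)·(-0.2) + (-0.8)·(0.8) + (1.2)·(2.8) + (-1.8)·(-2.2) + (-1.8)·(-1.2)) / 4 = 8.2/4 = 2.05
  s[V,V] = ((-0.2)·(-0.2) + (0.8)·(0.8) + (2.8)·(2.8) + (-2.2)·(-2.2) + (-1.2)·(-1.2)) / 4 = 14.8/4 = 3.7
  Sample standard deviations s_i = √(s[i,i]):
  s(U) = √(4.7) = 2.1679
  s(V) = √(3.7) = 1.9235

Step 3 — r_{ij} = s_{ij} / (s_i · s_j):
  r[U,U] = 1 (diagonal).
  r[U,V] = 2.05 / (2.1679 · 1.9235) = 2.05 / 4.1701 = 0.4916
  r[V,V] = 1 (diagonal).

R is symmetric with unit diagonal. Assembling:

R = [[1, 0.4916],
 [0.4916, 1]]


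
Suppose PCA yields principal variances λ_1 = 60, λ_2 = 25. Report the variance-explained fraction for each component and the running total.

Step 1 — total variance = trace(Sigma) = Σ λ_i = 60 + 25 = 85.

Step 2 — fraction explained by component i = λ_i / Σ λ:
  PC1: 60/85 = 0.7059
  PC2: 25/85 = 0.2941

Step 3 — cumulative fraction after k components = (λ_1 + ... + λ_k) / Σ λ:
  k = 1: 60/85 = 0.7059
  k = 2: (60 + 25)/85 = 85/85 = 1

Summary (fraction, with percent):

explained: PC1 0.7059 (70.59%), PC2 0.2941 (29.41%);  cumulative: 0.7059, 1


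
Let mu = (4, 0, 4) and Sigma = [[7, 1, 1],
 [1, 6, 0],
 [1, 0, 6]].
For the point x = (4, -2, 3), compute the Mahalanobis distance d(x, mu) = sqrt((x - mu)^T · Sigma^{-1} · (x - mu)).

Step 1 — centre the observation: (x - mu) = (0, -2, -1).

Step 2 — invert Sigma (cofactor / det for 3×3, or solve directly):
  Sigma^{-1} = [[0.15, -0.025, -0.025],
 [-0.025, 0.1708, 0.0042],
 [-0.025, 0.0042, 0.1708]].

Step 3 — form the quadratic (x - mu)^T · Sigma^{-1} · (x - mu):
  Sigma^{-1} · (x - mu) = (0.075, -0.3458, -0.1792).
  (x - mu)^T · [Sigma^{-1} · (x - mu)] = (0)·(0.075) + (-2)·(-0.3458) + (-1)·(-0.1792) = 0.8708.

Step 4 — take square root: d = √(0.8708) ≈ 0.9332.

d(x, mu) = √(0.8708) ≈ 0.9332


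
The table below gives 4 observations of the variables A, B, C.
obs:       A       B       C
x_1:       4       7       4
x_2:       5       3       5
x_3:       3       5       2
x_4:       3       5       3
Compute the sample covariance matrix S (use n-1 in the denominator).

Step 1 — column means:
  mean(A) = (4 + 5 + 3 + 3) / 4 = 15/4 = 3.75
  mean(B) = (7 + 3 + 5 + 5) / 4 = 20/4 = 5
  mean(C) = (4 + 5 + 2 + 3) / 4 = 14/4 = 3.5

Step 2 — sample covariance S[i,j] = (1/(n-1)) · Σ_k (x_{k,i} - mean_i) · (x_{k,j} - mean_j), with n-1 = 3.
  S[A,A] = ((0.25)·(0.25) + (1.25)·(1.25) + (-0.75)·(-0.75) + (-0.75)·(-0.75)) / 3 = 2.75/3 = 0.9167
  S[A,B] = ((0.25)·(2) + (1.25)·(-2) + (-0.75)·(0) + (-0.75)·(0)) / 3 = -2/3 = -0.6667
  S[A,C] = ((0.25)·(0.5) + (1.25)·(1.5) + (-0.75)·(-1.5) + (-0.75)·(-0.5)) / 3 = 3.5/3 = 1.1667
  S[B,B] = ((2)·(2) + (-2)·(-2) + (0)·(0) + (0)·(0)) / 3 = 8/3 = 2.6667
  S[B,C] = ((2)·(0.5) + (-2)·(1.5) + (0)·(-1.5) + (0)·(-0.5)) / 3 = -2/3 = -0.6667
  S[C,C] = ((0.5)·(0.5) + (1.5)·(1.5) + (-1.5)·(-1.5) + (-0.5)·(-0.5)) / 3 = 5/3 = 1.6667

S is symmetric (S[j,i] = S[i,j]). Assembling:

S = [[0.9167, -0.6667, 1.1667],
 [-0.6667, 2.6667, -0.6667],
 [1.1667, -0.6667, 1.6667]]


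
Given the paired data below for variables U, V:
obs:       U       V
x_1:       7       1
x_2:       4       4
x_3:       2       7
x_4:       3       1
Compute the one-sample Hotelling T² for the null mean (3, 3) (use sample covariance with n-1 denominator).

Step 1 — sample mean vector:
  mean(U) = (7 + 4 + 2 + 3) / 4 = 16/4 = 4
  mean(V) = (1 + 4 + 7 + 1) / 4 = 13/4 = 3.25
  x̄ = (4, 3.25),  deviation x̄ - mu_0 = (4, 3.25) - (3, 3) = (1, 0.25).

Step 2 — sample covariance matrix, S[i,j] = (1/(n-1)) · Σ_k (x_{k,i} - mean_i) · (x_{k,j} - mean_j), divisor n-1 = 3:
  S[U,U] = ((3)·(3) + (0)·(0) + (-2)·(-2) + (-1)·(-1)) / 3 = 14/3 = 4.6667
  S[U,V] = ((3)·(-2.25) + (0)·(0.75) + (-2)·(3.75) + (-1)·(-2.25)) / 3 = -12/3 = -4
  S[V,V] = ((-2.25)·(-2.25) + (0.75)·(0.75) + (3.75)·(3.75) + (-2.25)·(-2.25)) / 3 = 24.75/3 = 8.25
  S = [[4.6667, -4],
 [-4, 8.25]].

Step 3 — invert S. det(S) = 4.6667·8.25 - (-4)² = 22.5.
  S^{-1} = (1/det) · [[d, -b], [-b, a]] = [[0.3667, 0.1778],
 [0.1778, 0.2074]].

Step 4 — quadratic form (x̄ - mu_0)^T · S^{-1} · (x̄ - mu_0):
  S^{-1} · (x̄ - mu_0) = (0.4111, 0.2296),
  (x̄ - mu_0)^T · [...] = (1)·(0.4111) + (0.25)·(0.2296) = 0.4685.

Step 5 — scale by n: T² = 4 · 0.4685 = 1.8741.

T² ≈ 1.8741


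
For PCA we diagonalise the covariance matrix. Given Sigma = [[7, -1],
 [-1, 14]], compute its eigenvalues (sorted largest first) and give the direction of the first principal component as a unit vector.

Step 1 — characteristic polynomial of 2×2 Sigma:
  det(Sigma - λI) = λ² - trace · λ + det = 0.
  trace = 7 + 14 = 21, det = 7·14 - (-1)² = 97.
Step 2 — discriminant:
  Δ = trace² - 4·det = 441 - 388 = 53.
Step 3 — eigenvalues:
  λ = (trace ± √Δ)/2 = (21 ± 7.2801)/2,
  λ_1 = 14.1401,  λ_2 = 6.8599.

Step 4 — unit eigenvector for λ_1: solve (Sigma - λ_1 I)v = 0. First row:
  (7 - 14.1401)·v_x + (-1)·v_y = 0, i.e. (-7.1401)·v_x + (-1)·v_y = 0,
  so v ∝ (b, λ_1 - a) = (-1, 7.1401); multiply by -1 so the first entry is positive: u = (1, -7.1401).
  ||u|| = √((1)² + (-7.1401)²) = √(51.9804) ≈ 7.2097,
  v_1 = u/||u|| ≈ (0.1387, -0.9903) (||v_1|| = 1).

λ_1 = 14.1401,  λ_2 = 6.8599;  v_1 ≈ (0.1387, -0.9903)


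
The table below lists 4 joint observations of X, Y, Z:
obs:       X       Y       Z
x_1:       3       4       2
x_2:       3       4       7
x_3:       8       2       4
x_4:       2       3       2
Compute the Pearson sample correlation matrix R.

Step 1 — column means:
  mean(X) = (3 + 3 + 8 + 2) / 4 = 16/4 = 4
  mean(Y) = (4 + 4 + 2 + 3) / 4 = 13/4 = 3.25
  mean(Z) = (2 + 7 + 4 + 2) / 4 = 15/4 = 3.75

Step 2 — sample variances and covariances s[i,j] = (1/(n-1)) · Σ_k (x_{k,i} - mean_i) · (x_{k,j} - mean_j), with n-1 = 3:
  s[X,X] = ((-1)·(-1) + (-1)·(-1) + (4)·(4) + (-2)·(-2)) / 3 = 22/3 = 7.3333
  s[X,Y] = ((-1)·(0.75) + (-1)·(0.75) + (4)·(-1.25) + (-2)·(-0.25)) / 3 = -6/3 = -2
  s[X,Z] = ((-1)·(-1.75) + (-1)·(3.25) + (4)·(0.25) + (-2)·(-1.75)) / 3 = 3/3 = 1
  s[Y,Y] = ((0.75)·(0.75) + (0.75)·(0.75) + (-1.25)·(-1.25) + (-0.25)·(-0.25)) / 3 = 2.75/3 = 0.9167
  s[Y,Z] = ((0.75)·(-1.75) + (0.75)·(3.25) + (-1.25)·(0.25) + (-0.25)·(-1.75)) / 3 = 1.25/3 = 0.4167
  s[Z,Z] = ((-1.75)·(-1.75) + (3.25)·(3.25) + (0.25)·(0.25) + (-1.75)·(-1.75)) / 3 = 16.75/3 = 5.5833
  Sample standard deviations s_i = √(s[i,i]):
  s(X) = √(7.3333) = 2.708
  s(Y) = √(0.9167) = 0.9574
  s(Z) = √(5.5833) = 2.3629

Step 3 — r_{ij} = s_{ij} / (s_i · s_j):
  r[X,X] = 1 (diagonal).
  r[X,Y] = -2 / (2.708 · 0.9574) = -2 / 2.5927 = -0.7714
  r[X,Z] = 1 / (2.708 · 2.3629) = 1 / 6.3988 = 0.1563
  r[Y,Y] = 1 (diagonal).
  r[Y,Z] = 0.4167 / (0.9574 · 2.3629) = 0.4167 / 2.2623 = 0.1842
  r[Z,Z] = 1 (diagonal).

R is symmetric with unit diagonal. Assembling:

R = [[1, -0.7714, 0.1563],
 [-0.7714, 1, 0.1842],
 [0.1563, 0.1842, 1]]


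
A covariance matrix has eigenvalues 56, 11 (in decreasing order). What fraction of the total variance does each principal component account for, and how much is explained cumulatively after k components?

Step 1 — total variance = trace(Sigma) = Σ λ_i = 56 + 11 = 67.

Step 2 — fraction explained by component i = λ_i / Σ λ:
  PC1: 56/67 = 0.8358
  PC2: 11/67 = 0.1642

Step 3 — cumulative fraction after k components = (λ_1 + ... + λ_k) / Σ λ:
  k = 1: 56/67 = 0.8358
  k = 2: (56 + 11)/67 = 67/67 = 1

Summary (fraction, with percent):

explained: PC1 0.8358 (83.58%), PC2 0.1642 (16.42%);  cumulative: 0.8358, 1


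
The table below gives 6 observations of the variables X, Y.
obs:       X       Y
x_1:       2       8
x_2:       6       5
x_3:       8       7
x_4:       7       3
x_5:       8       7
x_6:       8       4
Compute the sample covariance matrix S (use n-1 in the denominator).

Step 1 — column means:
  mean(X) = (2 + 6 + 8 + 7 + 8 + 8) / 6 = 39/6 = 6.5
  mean(Y) = (8 + 5 + 7 + 3 + 7 + 4) / 6 = 34/6 = 5.6667

Step 2 — sample covariance S[i,j] = (1/(n-1)) · Σ_k (x_{k,i} - mean_i) · (x_{k,j} - mean_j), with n-1 = 5.
  S[X,X] = ((-4.5)·(-4.5) + (-0.5)·(-0.5) + (1.5)·(1.5) + (0.5)·(0.5) + (1.5)·(1.5) + (1.5)·(1.5)) / 5 = 27.5/5 = 5.5
  S[X,Y] = ((-4.5)·(2.3333) + (-0.5)·(-0.6667) + (1.5)·(1.3333) + (0.5)·(-2.6667) + (1.5)·(1.3333) + (1.5)·(-1.6667)) / 5 = -10/5 = -2
  S[Y,Y] = ((2.3333)·(2.3333) + (-0.6667)·(-0.6667) + (1.3333)·(1.3333) + (-2.6667)·(-2.6667) + (1.3333)·(1.3333) + (-1.6667)·(-1.6667)) / 5 = 19.3333/5 = 3.8667

S is symmetric (S[j,i] = S[i,j]). Assembling:

S = [[5.5, -2],
 [-2, 3.8667]]


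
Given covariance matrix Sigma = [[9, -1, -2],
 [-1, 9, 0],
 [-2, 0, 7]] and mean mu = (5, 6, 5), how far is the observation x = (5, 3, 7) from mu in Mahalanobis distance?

Step 1 — centre the observation: (x - mu) = (0, -3, 2).

Step 2 — invert Sigma (cofactor / det for 3×3, or solve directly):
  Sigma^{-1} = [[0.1202, 0.0134, 0.0344],
 [0.0134, 0.1126, 0.0038],
 [0.0344, 0.0038, 0.1527]].

Step 3 — form the quadratic (x - mu)^T · Sigma^{-1} · (x - mu):
  Sigma^{-1} · (x - mu) = (0.0286, -0.3302, 0.2939).
  (x - mu)^T · [Sigma^{-1} · (x - mu)] = (0)·(0.0286) + (-3)·(-0.3302) + (2)·(0.2939) = 1.5782.

Step 4 — take square root: d = √(1.5782) ≈ 1.2563.

d(x, mu) = √(1.5782) ≈ 1.2563


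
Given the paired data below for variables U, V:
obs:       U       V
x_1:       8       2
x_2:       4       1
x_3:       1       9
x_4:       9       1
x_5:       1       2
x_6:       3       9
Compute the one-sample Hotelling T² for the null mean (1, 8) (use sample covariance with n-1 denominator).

Step 1 — sample mean vector:
  mean(U) = (8 + 4 + 1 + 9 + 1 + 3) / 6 = 26/6 = 4.3333
  mean(V) = (2 + 1 + 9 + 1 + 2 + 9) / 6 = 24/6 = 4
  x̄ = (4.3333, 4),  deviation x̄ - mu_0 = (4.3333, 4) - (1, 8) = (3.3333, -4).

Step 2 — sample covariance matrix, S[i,j] = (1/(n-1)) · Σ_k (x_{k,i} - mean_i) · (x_{k,j} - mean_j), divisor n-1 = 5:
  S[U,U] = ((3.6667)·(3.6667) + (-0.3333)·(-0.3333) + (-3.3333)·(-3.3333) + (4.6667)·(4.6667) + (-3.3333)·(-3.3333) + (-1.3333)·(-1.3333)) / 5 = 59.3333/5 = 11.8667
  S[U,V] = ((3.6667)·(-2) + (-0.3333)·(-3) + (-3.3333)·(5) + (4.6667)·(-3) + (-3.3333)·(-2) + (-1.3333)·(5)) / 5 = -37/5 = -7.4
  S[V,V] = ((-2)·(-2) + (-3)·(-3) + (5)·(5) + (-3)·(-3) + (-2)·(-2) + (5)·(5)) / 5 = 76/5 = 15.2
  S = [[11.8667, -7.4],
 [-7.4, 15.2]].

Step 3 — invert S. det(S) = 11.8667·15.2 - (-7.4)² = 125.6133.
  S^{-1} = (1/det) · [[d, -b], [-b, a]] = [[0.121, 0.0589],
 [0.0589, 0.0945]].

Step 4 — quadratic form (x̄ - mu_0)^T · S^{-1} · (x̄ - mu_0):
  S^{-1} · (x̄ - mu_0) = (0.1677, -0.1815),
  (x̄ - mu_0)^T · [...] = (3.3333)·(0.1677) + (-4)·(-0.1815) = 1.2851.

Step 5 — scale by n: T² = 6 · 1.2851 = 7.7104.

T² ≈ 7.7104


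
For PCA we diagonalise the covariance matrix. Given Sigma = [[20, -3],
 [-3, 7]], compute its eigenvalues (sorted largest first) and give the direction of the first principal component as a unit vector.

Step 1 — characteristic polynomial of 2×2 Sigma:
  det(Sigma - λI) = λ² - trace · λ + det = 0.
  trace = 20 + 7 = 27, det = 20·7 - (-3)² = 131.
Step 2 — discriminant:
  Δ = trace² - 4·det = 729 - 524 = 205.
Step 3 — eigenvalues:
  λ = (trace ± √Δ)/2 = (27 ± 14.3178)/2,
  λ_1 = 20.6589,  λ_2 = 6.3411.

Step 4 — unit eigenvector for λ_1: solve (Sigma - λ_1 I)v = 0. First row:
  (20 - 20.6589)·v_x + (-3)·v_y = 0, i.e. (-0.6589)·v_x + (-3)·v_y = 0,
  so v ∝ (b, λ_1 - a) = (-3, 0.6589); multiply by -1 so the first entry is positive: u = (3, -0.6589).
  ||u|| = √((3)² + (-0.6589)²) = √(9.4342) ≈ 3.0715,
  v_1 = u/||u|| ≈ (0.9767, -0.2145) (||v_1|| = 1).

λ_1 = 20.6589,  λ_2 = 6.3411;  v_1 ≈ (0.9767, -0.2145)


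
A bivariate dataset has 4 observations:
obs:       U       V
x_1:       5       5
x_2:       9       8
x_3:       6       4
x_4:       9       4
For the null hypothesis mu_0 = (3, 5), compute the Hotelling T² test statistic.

Step 1 — sample mean vector:
  mean(U) = (5 + 9 + 6 + 9) / 4 = 29/4 = 7.25
  mean(V) = (5 + 8 + 4 + 4) / 4 = 21/4 = 5.25
  x̄ = (7.25, 5.25),  deviation x̄ - mu_0 = (7.25, 5.25) - (3, 5) = (4.25, 0.25).

Step 2 — sample covariance matrix, S[i,j] = (1/(n-1)) · Σ_k (x_{k,i} - mean_i) · (x_{k,j} - mean_j), divisor n-1 = 3:
  S[U,U] = ((-2.25)·(-2.25) + (1.75)·(1.75) + (-1.25)·(-1.25) + (1.75)·(1.75)) / 3 = 12.75/3 = 4.25
  S[U,V] = ((-2.25)·(-0.25) + (1.75)·(2.75) + (-1.25)·(-1.25) + (1.75)·(-1.25)) / 3 = 4.75/3 = 1.5833
  S[V,V] = ((-0.25)·(-0.25) + (2.75)·(2.75) + (-1.25)·(-1.25) + (-1.25)·(-1.25)) / 3 = 10.75/3 = 3.5833
  S = [[4.25, 1.5833],
 [1.5833, 3.5833]].

Step 3 — invert S. det(S) = 4.25·3.5833 - (1.5833)² = 12.7222.
  S^{-1} = (1/det) · [[d, -b], [-b, a]] = [[0.2817, -0.1245],
 [-0.1245, 0.3341]].

Step 4 — quadratic form (x̄ - mu_0)^T · S^{-1} · (x̄ - mu_0):
  S^{-1} · (x̄ - mu_0) = (1.1659, -0.4454),
  (x̄ - mu_0)^T · [...] = (4.25)·(1.1659) + (0.25)·(-0.4454) = 4.8439.

Step 5 — scale by n: T² = 4 · 4.8439 = 19.3755.

T² ≈ 19.3755


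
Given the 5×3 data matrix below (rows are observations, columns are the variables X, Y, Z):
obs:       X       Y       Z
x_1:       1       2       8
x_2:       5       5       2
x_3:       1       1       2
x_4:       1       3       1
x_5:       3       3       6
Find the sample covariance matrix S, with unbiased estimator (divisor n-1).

Step 1 — column means:
  mean(X) = (1 + 5 + 1 + 1 + 3) / 5 = 11/5 = 2.2
  mean(Y) = (2 + 5 + 1 + 3 + 3) / 5 = 14/5 = 2.8
  mean(Z) = (8 + 2 + 2 + 1 + 6) / 5 = 19/5 = 3.8

Step 2 — sample covariance S[i,j] = (1/(n-1)) · Σ_k (x_{k,i} - mean_i) · (x_{k,j} - mean_j), with n-1 = 4.
  S[X,X] = ((-1.2)·(-1.2) + (2.8)·(2.8) + (-1.2)·(-1.2) + (-1.2)·(-1.2) + (0.8)·(0.8)) / 4 = 12.8/4 = 3.2
  S[X,Y] = ((-1.2)·(-0.8) + (2.8)·(2.2) + (-1.2)·(-1.8) + (-1.2)·(0.2) + (0.8)·(0.2)) / 4 = 9.2/4 = 2.3
  S[X,Z] = ((-1.2)·(4.2) + (2.8)·(-1.8) + (-1.2)·(-1.8) + (-1.2)·(-2.8) + (0.8)·(2.2)) / 4 = -2.8/4 = -0.7
  S[Y,Y] = ((-0.8)·(-0.8) + (2.2)·(2.2) + (-1.8)·(-1.8) + (0.2)·(0.2) + (0.2)·(0.2)) / 4 = 8.8/4 = 2.2
  S[Y,Z] = ((-0.8)·(4.2) + (2.2)·(-1.8) + (-1.8)·(-1.8) + (0.2)·(-2.8) + (0.2)·(2.2)) / 4 = -4.2/4 = -1.05
  S[Z,Z] = ((4.2)·(4.2) + (-1.8)·(-1.8) + (-1.8)·(-1.8) + (-2.8)·(-2.8) + (2.2)·(2.2)) / 4 = 36.8/4 = 9.2

S is symmetric (S[j,i] = S[i,j]). Assembling:

S = [[3.2, 2.3, -0.7],
 [2.3, 2.2, -1.05],
 [-0.7, -1.05, 9.2]]


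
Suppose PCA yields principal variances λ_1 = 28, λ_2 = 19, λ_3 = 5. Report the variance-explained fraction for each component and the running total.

Step 1 — total variance = trace(Sigma) = Σ λ_i = 28 + 19 + 5 = 52.

Step 2 — fraction explained by component i = λ_i / Σ λ:
  PC1: 28/52 = 0.5385
  PC2: 19/52 = 0.3654
  PC3: 5/52 = 0.0962

Step 3 — cumulative fraction after k components = (λ_1 + ... + λ_k) / Σ λ:
  k = 1: 28/52 = 0.5385
  k = 2: (28 + 19)/52 = 47/52 = 0.9038
  k = 3: (28 + 19 + 5)/52 = 52/52 = 1

Summary (fraction, with percent):

explained: PC1 0.5385 (53.85%), PC2 0.3654 (36.54%), PC3 0.0962 (9.62%);  cumulative: 0.5385, 0.9038, 1


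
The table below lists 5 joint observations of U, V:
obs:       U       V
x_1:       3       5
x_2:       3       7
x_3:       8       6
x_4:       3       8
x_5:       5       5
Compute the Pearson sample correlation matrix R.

Step 1 — column means:
  mean(U) = (3 + 3 + 8 + 3 + 5) / 5 = 22/5 = 4.4
  mean(V) = (5 + 7 + 6 + 8 + 5) / 5 = 31/5 = 6.2

Step 2 — sample variances and covariances s[i,j] = (1/(n-1)) · Σ_k (x_{k,i} - mean_i) · (x_{k,j} - mean_j), with n-1 = 4:
  s[U,U] = ((-1.4)·(-1.4) + (-1.4)·(-1.4) + (3.6)·(3.6) + (-1.4)·(-1.4) + (0.6)·(0.6)) / 4 = 19.2/4 = 4.8
  s[U,V] = ((-1.4)·(-1.2) + (-1.4)·(0.8) + (3.6)·(-0.2) + (-1.4)·(1.8) + (0.6)·(-1.2)) / 4 = -3.4/4 = -0.85
  s[V,V] = ((-1.2)·(-1.2) + (0.8)·(0.8) + (-0.2)·(-0.2) + (1.8)·(1.8) + (-1.2)·(-1.2)) / 4 = 6.8/4 = 1.7
  Sample standard deviations s_i = √(s[i,i]):
  s(U) = √(4.8) = 2.1909
  s(V) = √(1.7) = 1.3038

Step 3 — r_{ij} = s_{ij} / (s_i · s_j):
  r[U,U] = 1 (diagonal).
  r[U,V] = -0.85 / (2.1909 · 1.3038) = -0.85 / 2.8566 = -0.2976
  r[V,V] = 1 (diagonal).

R is symmetric with unit diagonal. Assembling:

R = [[1, -0.2976],
 [-0.2976, 1]]


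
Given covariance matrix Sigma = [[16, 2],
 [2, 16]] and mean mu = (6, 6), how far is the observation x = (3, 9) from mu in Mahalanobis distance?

Step 1 — centre the observation: (x - mu) = (-3, 3).

Step 2 — invert Sigma. det(Sigma) = 16·16 - (2)² = 252.
  Sigma^{-1} = (1/det) · [[d, -b], [-b, a]] = [[0.0635, -0.0079],
 [-0.0079, 0.0635]].

Step 3 — form the quadratic (x - mu)^T · Sigma^{-1} · (x - mu):
  Sigma^{-1} · (x - mu) = (-0.2143, 0.2143).
  (x - mu)^T · [Sigma^{-1} · (x - mu)] = (-3)·(-0.2143) + (3)·(0.2143) = 1.2857.

Step 4 — take square root: d = √(1.2857) ≈ 1.1339.

d(x, mu) = √(1.2857) ≈ 1.1339


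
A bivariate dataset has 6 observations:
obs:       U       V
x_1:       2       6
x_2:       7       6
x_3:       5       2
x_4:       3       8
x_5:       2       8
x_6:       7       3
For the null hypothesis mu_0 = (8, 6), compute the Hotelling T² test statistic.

Step 1 — sample mean vector:
  mean(U) = (2 + 7 + 5 + 3 + 2 + 7) / 6 = 26/6 = 4.3333
  mean(V) = (6 + 6 + 2 + 8 + 8 + 3) / 6 = 33/6 = 5.5
  x̄ = (4.3333, 5.5),  deviation x̄ - mu_0 = (4.3333, 5.5) - (8, 6) = (-3.6667, -0.5).

Step 2 — sample covariance matrix, S[i,j] = (1/(n-1)) · Σ_k (x_{k,i} - mean_i) · (x_{k,j} - mean_j), divisor n-1 = 5:
  S[U,U] = ((-2.3333)·(-2.3333) + (2.6667)·(2.6667) + (0.6667)·(0.6667) + (-1.3333)·(-1.3333) + (-2.3333)·(-2.3333) + (2.6667)·(2.6667)) / 5 = 27.3333/5 = 5.4667
  S[U,V] = ((-2.3333)·(0.5) + (2.6667)·(0.5) + (0.6667)·(-3.5) + (-1.3333)·(2.5) + (-2.3333)·(2.5) + (2.6667)·(-2.5)) / 5 = -18/5 = -3.6
  S[V,V] = ((0.5)·(0.5) + (0.5)·(0.5) + (-3.5)·(-3.5) + (2.5)·(2.5) + (2.5)·(2.5) + (-2.5)·(-2.5)) / 5 = 31.5/5 = 6.3
  S = [[5.4667, -3.6],
 [-3.6, 6.3]].

Step 3 — invert S. det(S) = 5.4667·6.3 - (-3.6)² = 21.48.
  S^{-1} = (1/det) · [[d, -b], [-b, a]] = [[0.2933, 0.1676],
 [0.1676, 0.2545]].

Step 4 — quadratic form (x̄ - mu_0)^T · S^{-1} · (x̄ - mu_0):
  S^{-1} · (x̄ - mu_0) = (-1.1592, -0.7418),
  (x̄ - mu_0)^T · [...] = (-3.6667)·(-1.1592) + (-0.5)·(-0.7418) = 4.6214.

Step 5 — scale by n: T² = 6 · 4.6214 = 27.7281.

T² ≈ 27.7281


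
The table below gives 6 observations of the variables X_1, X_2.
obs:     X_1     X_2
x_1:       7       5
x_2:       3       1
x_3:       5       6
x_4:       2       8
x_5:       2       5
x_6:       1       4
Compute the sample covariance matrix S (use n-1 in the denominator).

Step 1 — column means:
  mean(X_1) = (7 + 3 + 5 + 2 + 2 + 1) / 6 = 20/6 = 3.3333
  mean(X_2) = (5 + 1 + 6 + 8 + 5 + 4) / 6 = 29/6 = 4.8333

Step 2 — sample covariance S[i,j] = (1/(n-1)) · Σ_k (x_{k,i} - mean_i) · (x_{k,j} - mean_j), with n-1 = 5.
  S[X_1,X_1] = ((3.6667)·(3.6667) + (-0.3333)·(-0.3333) + (1.6667)·(1.6667) + (-1.3333)·(-1.3333) + (-1.3333)·(-1.3333) + (-2.3333)·(-2.3333)) / 5 = 25.3333/5 = 5.0667
  S[X_1,X_2] = ((3.6667)·(0.1667) + (-0.3333)·(-3.8333) + (1.6667)·(1.1667) + (-1.3333)·(3.1667) + (-1.3333)·(0.1667) + (-2.3333)·(-0.8333)) / 5 = 1.3333/5 = 0.2667
  S[X_2,X_2] = ((0.1667)·(0.1667) + (-3.8333)·(-3.8333) + (1.1667)·(1.1667) + (3.1667)·(3.1667) + (0.1667)·(0.1667) + (-0.8333)·(-0.8333)) / 5 = 26.8333/5 = 5.3667

S is symmetric (S[j,i] = S[i,j]). Assembling:

S = [[5.0667, 0.2667],
 [0.2667, 5.3667]]


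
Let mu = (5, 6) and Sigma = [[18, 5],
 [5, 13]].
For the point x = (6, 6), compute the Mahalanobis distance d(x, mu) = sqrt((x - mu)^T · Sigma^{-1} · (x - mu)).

Step 1 — centre the observation: (x - mu) = (1, 0).

Step 2 — invert Sigma. det(Sigma) = 18·13 - (5)² = 209.
  Sigma^{-1} = (1/det) · [[d, -b], [-b, a]] = [[0.0622, -0.0239],
 [-0.0239, 0.0861]].

Step 3 — form the quadratic (x - mu)^T · Sigma^{-1} · (x - mu):
  Sigma^{-1} · (x - mu) = (0.0622, -0.0239).
  (x - mu)^T · [Sigma^{-1} · (x - mu)] = (1)·(0.0622) + (0)·(-0.0239) = 0.0622.

Step 4 — take square root: d = √(0.0622) ≈ 0.2494.

d(x, mu) = √(0.0622) ≈ 0.2494


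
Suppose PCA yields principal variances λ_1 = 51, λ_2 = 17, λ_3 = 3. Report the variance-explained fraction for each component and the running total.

Step 1 — total variance = trace(Sigma) = Σ λ_i = 51 + 17 + 3 = 71.

Step 2 — fraction explained by component i = λ_i / Σ λ:
  PC1: 51/71 = 0.7183
  PC2: 17/71 = 0.2394
  PC3: 3/71 = 0.0423

Step 3 — cumulative fraction after k components = (λ_1 + ... + λ_k) / Σ λ:
  k = 1: 51/71 = 0.7183
  k = 2: (51 + 17)/71 = 68/71 = 0.9577
  k = 3: (51 + 17 + 3)/71 = 71/71 = 1

Summary (fraction, with percent):

explained: PC1 0.7183 (71.83%), PC2 0.2394 (23.94%), PC3 0.0423 (4.23%);  cumulative: 0.7183, 0.9577, 1


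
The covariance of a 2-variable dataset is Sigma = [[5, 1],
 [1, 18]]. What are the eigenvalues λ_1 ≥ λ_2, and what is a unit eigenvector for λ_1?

Step 1 — characteristic polynomial of 2×2 Sigma:
  det(Sigma - λI) = λ² - trace · λ + det = 0.
  trace = 5 + 18 = 23, det = 5·18 - (1)² = 89.
Step 2 — discriminant:
  Δ = trace² - 4·det = 529 - 356 = 173.
Step 3 — eigenvalues:
  λ = (trace ± √Δ)/2 = (23 ± 13.1529)/2,
  λ_1 = 18.0765,  λ_2 = 4.9235.

Step 4 — unit eigenvector for λ_1: solve (Sigma - λ_1 I)v = 0. First row:
  (5 - 18.0765)·v_x + (1)·v_y = 0, i.e. (-13.0765)·v_x + (1)·v_y = 0,
  so v ∝ (b, λ_1 - a) = (1, 13.0765) = u.
  ||u|| = √((1)² + (13.0765)²) = √(171.9942) ≈ 13.1147,
  v_1 = u/||u|| ≈ (0.0763, 0.9971) (||v_1|| = 1).

λ_1 = 18.0765,  λ_2 = 4.9235;  v_1 ≈ (0.0763, 0.9971)


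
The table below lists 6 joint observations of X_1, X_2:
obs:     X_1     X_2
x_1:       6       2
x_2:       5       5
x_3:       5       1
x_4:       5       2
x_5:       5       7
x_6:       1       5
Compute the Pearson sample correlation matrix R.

Step 1 — column means:
  mean(X_1) = (6 + 5 + 5 + 5 + 5 + 1) / 6 = 27/6 = 4.5
  mean(X_2) = (2 + 5 + 1 + 2 + 7 + 5) / 6 = 22/6 = 3.6667

Step 2 — sample variances and covariances s[i,j] = (1/(n-1)) · Σ_k (x_{k,i} - mean_i) · (x_{k,j} - mean_j), with n-1 = 5:
  s[X_1,X_1] = ((1.5)·(1.5) + (0.5)·(0.5) + (0.5)·(0.5) + (0.5)·(0.5) + (0.5)·(0.5) + (-3.5)·(-3.5)) / 5 = 15.5/5 = 3.1
  s[X_1,X_2] = ((1.5)·(-1.6667) + (0.5)·(1.3333) + (0.5)·(-2.6667) + (0.5)·(-1.6667) + (0.5)·(3.3333) + (-3.5)·(1.3333)) / 5 = -7/5 = -1.4
  s[X_2,X_2] = ((-1.6667)·(-1.6667) + (1.3333)·(1.3333) + (-2.6667)·(-2.6667) + (-1.6667)·(-1.6667) + (3.3333)·(3.3333) + (1.3333)·(1.3333)) / 5 = 27.3333/5 = 5.4667
  Sample standard deviations s_i = √(s[i,i]):
  s(X_1) = √(3.1) = 1.7607
  s(X_2) = √(5.4667) = 2.3381

Step 3 — r_{ij} = s_{ij} / (s_i · s_j):
  r[X_1,X_1] = 1 (diagonal).
  r[X_1,X_2] = -1.4 / (1.7607 · 2.3381) = -1.4 / 4.1166 = -0.3401
  r[X_2,X_2] = 1 (diagonal).

R is symmetric with unit diagonal. Assembling:

R = [[1, -0.3401],
 [-0.3401, 1]]


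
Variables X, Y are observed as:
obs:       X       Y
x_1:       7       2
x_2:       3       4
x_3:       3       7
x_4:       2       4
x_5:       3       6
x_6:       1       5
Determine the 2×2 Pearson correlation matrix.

Step 1 — column means:
  mean(X) = (7 + 3 + 3 + 2 + 3 + 1) / 6 = 19/6 = 3.1667
  mean(Y) = (2 + 4 + 7 + 4 + 6 + 5) / 6 = 28/6 = 4.6667

Step 2 — sample variances and covariances s[i,j] = (1/(n-1)) · Σ_k (x_{k,i} - mean_i) · (x_{k,j} - mean_j), with n-1 = 5:
  s[X,X] = ((3.8333)·(3.8333) + (-0.1667)·(-0.1667) + (-0.1667)·(-0.1667) + (-1.1667)·(-1.1667) + (-0.1667)·(-0.1667) + (-2.1667)·(-2.1667)) / 5 = 20.8333/5 = 4.1667
  s[X,Y] = ((3.8333)·(-2.6667) + (-0.1667)·(-0.6667) + (-0.1667)·(2.3333) + (-1.1667)·(-0.6667) + (-0.1667)·(1.3333) + (-2.1667)·(0.3333)) / 5 = -10.6667/5 = -2.1333
  s[Y,Y] = ((-2.6667)·(-2.6667) + (-0.6667)·(-0.6667) + (2.3333)·(2.3333) + (-0.6667)·(-0.6667) + (1.3333)·(1.3333) + (0.3333)·(0.3333)) / 5 = 15.3333/5 = 3.0667
  Sample standard deviations s_i = √(s[i,i]):
  s(X) = √(4.1667) = 2.0412
  s(Y) = √(3.0667) = 1.7512

Step 3 — r_{ij} = s_{ij} / (s_i · s_j):
  r[X,X] = 1 (diagonal).
  r[X,Y] = -2.1333 / (2.0412 · 1.7512) = -2.1333 / 3.5746 = -0.5968
  r[Y,Y] = 1 (diagonal).

R is symmetric with unit diagonal. Assembling:

R = [[1, -0.5968],
 [-0.5968, 1]]


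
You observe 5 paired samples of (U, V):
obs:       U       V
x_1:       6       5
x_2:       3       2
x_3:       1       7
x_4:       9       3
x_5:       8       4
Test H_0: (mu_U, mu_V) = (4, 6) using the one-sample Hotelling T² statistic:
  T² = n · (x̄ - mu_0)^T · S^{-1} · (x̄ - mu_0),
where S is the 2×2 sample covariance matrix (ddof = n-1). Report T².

Step 1 — sample mean vector:
  mean(U) = (6 + 3 + 1 + 9 + 8) / 5 = 27/5 = 5.4
  mean(V) = (5 + 2 + 7 + 3 + 4) / 5 = 21/5 = 4.2
  x̄ = (5.4, 4.2),  deviation x̄ - mu_0 = (5.4, 4.2) - (4, 6) = (1.4, -1.8).

Step 2 — sample covariance matrix, S[i,j] = (1/(n-1)) · Σ_k (x_{k,i} - mean_i) · (x_{k,j} - mean_j), divisor n-1 = 4:
  S[U,U] = ((0.6)·(0.6) + (-2.4)·(-2.4) + (-4.4)·(-4.4) + (3.6)·(3.6) + (2.6)·(2.6)) / 4 = 45.2/4 = 11.3
  S[U,V] = ((0.6)·(0.8) + (-2.4)·(-2.2) + (-4.4)·(2.8) + (3.6)·(-1.2) + (2.6)·(-0.2)) / 4 = -11.4/4 = -2.85
  S[V,V] = ((0.8)·(0.8) + (-2.2)·(-2.2) + (2.8)·(2.8) + (-1.2)·(-1.2) + (-0.2)·(-0.2)) / 4 = 14.8/4 = 3.7
  S = [[11.3, -2.85],
 [-2.85, 3.7]].

Step 3 — invert S. det(S) = 11.3·3.7 - (-2.85)² = 33.6875.
  S^{-1} = (1/det) · [[d, -b], [-b, a]] = [[0.1098, 0.0846],
 [0.0846, 0.3354]].

Step 4 — quadratic form (x̄ - mu_0)^T · S^{-1} · (x̄ - mu_0):
  S^{-1} · (x̄ - mu_0) = (0.0015, -0.4853),
  (x̄ - mu_0)^T · [...] = (1.4)·(0.0015) + (-1.8)·(-0.4853) = 0.8757.

Step 5 — scale by n: T² = 5 · 0.8757 = 4.3785.

T² ≈ 4.3785


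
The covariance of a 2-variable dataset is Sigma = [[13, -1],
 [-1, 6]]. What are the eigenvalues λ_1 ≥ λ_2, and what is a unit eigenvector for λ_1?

Step 1 — characteristic polynomial of 2×2 Sigma:
  det(Sigma - λI) = λ² - trace · λ + det = 0.
  trace = 13 + 6 = 19, det = 13·6 - (-1)² = 77.
Step 2 — discriminant:
  Δ = trace² - 4·det = 361 - 308 = 53.
Step 3 — eigenvalues:
  λ = (trace ± √Δ)/2 = (19 ± 7.2801)/2,
  λ_1 = 13.1401,  λ_2 = 5.8599.

Step 4 — unit eigenvector for λ_1: solve (Sigma - λ_1 I)v = 0. First row:
  (13 - 13.1401)·v_x + (-1)·v_y = 0, i.e. (-0.1401)·v_x + (-1)·v_y = 0,
  so v ∝ (b, λ_1 - a) = (-1, 0.1401); multiply by -1 so the first entry is positive: u = (1, -0.1401).
  ||u|| = √((1)² + (-0.1401)²) = √(1.0196) ≈ 1.0098,
  v_1 = u/||u|| ≈ (0.9903, -0.1387) (||v_1|| = 1).

λ_1 = 13.1401,  λ_2 = 5.8599;  v_1 ≈ (0.9903, -0.1387)


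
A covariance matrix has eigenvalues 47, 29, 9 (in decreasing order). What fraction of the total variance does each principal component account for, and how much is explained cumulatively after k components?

Step 1 — total variance = trace(Sigma) = Σ λ_i = 47 + 29 + 9 = 85.

Step 2 — fraction explained by component i = λ_i / Σ λ:
  PC1: 47/85 = 0.5529
  PC2: 29/85 = 0.3412
  PC3: 9/85 = 0.1059

Step 3 — cumulative fraction after k components = (λ_1 + ... + λ_k) / Σ λ:
  k = 1: 47/85 = 0.5529
  k = 2: (47 + 29)/85 = 76/85 = 0.8941
  k = 3: (47 + 29 + 9)/85 = 85/85 = 1

Summary (fraction, with percent):

explained: PC1 0.5529 (55.29%), PC2 0.3412 (34.12%), PC3 0.1059 (10.59%);  cumulative: 0.5529, 0.8941, 1


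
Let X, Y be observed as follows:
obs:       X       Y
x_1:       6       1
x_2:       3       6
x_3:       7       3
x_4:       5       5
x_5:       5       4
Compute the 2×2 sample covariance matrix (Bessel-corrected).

Step 1 — column means:
  mean(X) = (6 + 3 + 7 + 5 + 5) / 5 = 26/5 = 5.2
  mean(Y) = (1 + 6 + 3 + 5 + 4) / 5 = 19/5 = 3.8

Step 2 — sample covariance S[i,j] = (1/(n-1)) · Σ_k (x_{k,i} - mean_i) · (x_{k,j} - mean_j), with n-1 = 4.
  S[X,X] = ((0.8)·(0.8) + (-2.2)·(-2.2) + (1.8)·(1.8) + (-0.2)·(-0.2) + (-0.2)·(-0.2)) / 4 = 8.8/4 = 2.2
  S[X,Y] = ((0.8)·(-2.8) + (-2.2)·(2.2) + (1.8)·(-0.8) + (-0.2)·(1.2) + (-0.2)·(0.2)) / 4 = -8.8/4 = -2.2
  S[Y,Y] = ((-2.8)·(-2.8) + (2.2)·(2.2) + (-0.8)·(-0.8) + (1.2)·(1.2) + (0.2)·(0.2)) / 4 = 14.8/4 = 3.7

S is symmetric (S[j,i] = S[i,j]). Assembling:

S = [[2.2, -2.2],
 [-2.2, 3.7]]


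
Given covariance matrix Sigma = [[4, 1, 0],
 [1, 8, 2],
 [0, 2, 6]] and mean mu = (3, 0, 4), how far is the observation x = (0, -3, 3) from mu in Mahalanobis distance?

Step 1 — centre the observation: (x - mu) = (-3, -3, -1).

Step 2 — invert Sigma (cofactor / det for 3×3, or solve directly):
  Sigma^{-1} = [[0.2588, -0.0353, 0.0118],
 [-0.0353, 0.1412, -0.0471],
 [0.0118, -0.0471, 0.1824]].

Step 3 — form the quadratic (x - mu)^T · Sigma^{-1} · (x - mu):
  Sigma^{-1} · (x - mu) = (-0.6824, -0.2706, -0.0765).
  (x - mu)^T · [Sigma^{-1} · (x - mu)] = (-3)·(-0.6824) + (-3)·(-0.2706) + (-1)·(-0.0765) = 2.9353.

Step 4 — take square root: d = √(2.9353) ≈ 1.7133.

d(x, mu) = √(2.9353) ≈ 1.7133


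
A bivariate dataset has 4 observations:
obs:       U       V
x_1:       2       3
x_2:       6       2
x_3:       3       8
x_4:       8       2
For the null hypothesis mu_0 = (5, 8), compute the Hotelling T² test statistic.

Step 1 — sample mean vector:
  mean(U) = (2 + 6 + 3 + 8) / 4 = 19/4 = 4.75
  mean(V) = (3 + 2 + 8 + 2) / 4 = 15/4 = 3.75
  x̄ = (4.75, 3.75),  deviation x̄ - mu_0 = (4.75, 3.75) - (5, 8) = (-0.25, -4.25).

Step 2 — sample covariance matrix, S[i,j] = (1/(n-1)) · Σ_k (x_{k,i} - mean_i) · (x_{k,j} - mean_j), divisor n-1 = 3:
  S[U,U] = ((-2.75)·(-2.75) + (1.25)·(1.25) + (-1.75)·(-1.75) + (3.25)·(3.25)) / 3 = 22.75/3 = 7.5833
  S[U,V] = ((-2.75)·(-0.75) + (1.25)·(-1.75) + (-1.75)·(4.25) + (3.25)·(-1.75)) / 3 = -13.25/3 = -4.4167
  S[V,V] = ((-0.75)·(-0.75) + (-1.75)·(-1.75) + (4.25)·(4.25) + (-1.75)·(-1.75)) / 3 = 24.75/3 = 8.25
  S = [[7.5833, -4.4167],
 [-4.4167, 8.25]].

Step 3 — invert S. det(S) = 7.5833·8.25 - (-4.4167)² = 43.0556.
  S^{-1} = (1/det) · [[d, -b], [-b, a]] = [[0.1916, 0.1026],
 [0.1026, 0.1761]].

Step 4 — quadratic form (x̄ - mu_0)^T · S^{-1} · (x̄ - mu_0):
  S^{-1} · (x̄ - mu_0) = (-0.4839, -0.7742),
  (x̄ - mu_0)^T · [...] = (-0.25)·(-0.4839) + (-4.25)·(-0.7742) = 3.4113.

Step 5 — scale by n: T² = 4 · 3.4113 = 13.6452.

T² ≈ 13.6452


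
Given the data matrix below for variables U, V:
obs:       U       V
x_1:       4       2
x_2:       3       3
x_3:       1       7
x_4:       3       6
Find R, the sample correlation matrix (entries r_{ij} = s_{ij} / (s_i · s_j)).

Step 1 — column means:
  mean(U) = (4 + 3 + 1 + 3) / 4 = 11/4 = 2.75
  mean(V) = (2 + 3 + 7 + 6) / 4 = 18/4 = 4.5

Step 2 — sample variances and covariances s[i,j] = (1/(n-1)) · Σ_k (x_{k,i} - mean_i) · (x_{k,j} - mean_j), with n-1 = 3:
  s[U,U] = ((1.25)·(1.25) + (0.25)·(0.25) + (-1.75)·(-1.75) + (0.25)·(0.25)) / 3 = 4.75/3 = 1.5833
  s[U,V] = ((1.25)·(-2.5) + (0.25)·(-1.5) + (-1.75)·(2.5) + (0.25)·(1.5)) / 3 = -7.5/3 = -2.5
  s[V,V] = ((-2.5)·(-2.5) + (-1.5)·(-1.5) + (2.5)·(2.5) + (1.5)·(1.5)) / 3 = 17/3 = 5.6667
  Sample standard deviations s_i = √(s[i,i]):
  s(U) = √(1.5833) = 1.2583
  s(V) = √(5.6667) = 2.3805

Step 3 — r_{ij} = s_{ij} / (s_i · s_j):
  r[U,U] = 1 (diagonal).
  r[U,V] = -2.5 / (1.2583 · 2.3805) = -2.5 / 2.9954 = -0.8346
  r[V,V] = 1 (diagonal).

R is symmetric with unit diagonal. Assembling:

R = [[1, -0.8346],
 [-0.8346, 1]]


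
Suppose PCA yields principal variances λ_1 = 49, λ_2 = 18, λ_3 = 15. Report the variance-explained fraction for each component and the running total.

Step 1 — total variance = trace(Sigma) = Σ λ_i = 49 + 18 + 15 = 82.

Step 2 — fraction explained by component i = λ_i / Σ λ:
  PC1: 49/82 = 0.5976
  PC2: 18/82 = 0.2195
  PC3: 15/82 = 0.1829

Step 3 — cumulative fraction after k components = (λ_1 + ... + λ_k) / Σ λ:
  k = 1: 49/82 = 0.5976
  k = 2: (49 + 18)/82 = 67/82 = 0.8171
  k = 3: (49 + 18 + 15)/82 = 82/82 = 1

Summary (fraction, with percent):

explained: PC1 0.5976 (59.76%), PC2 0.2195 (21.95%), PC3 0.1829 (18.29%);  cumulative: 0.5976, 0.8171, 1


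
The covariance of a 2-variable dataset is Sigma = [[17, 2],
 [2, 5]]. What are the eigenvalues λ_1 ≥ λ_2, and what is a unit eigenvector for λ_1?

Step 1 — characteristic polynomial of 2×2 Sigma:
  det(Sigma - λI) = λ² - trace · λ + det = 0.
  trace = 17 + 5 = 22, det = 17·5 - (2)² = 81.
Step 2 — discriminant:
  Δ = trace² - 4·det = 484 - 324 = 160.
Step 3 — eigenvalues:
  λ = (trace ± √Δ)/2 = (22 ± 12.6491)/2,
  λ_1 = 17.3246,  λ_2 = 4.6754.

Step 4 — unit eigenvector for λ_1: solve (Sigma - λ_1 I)v = 0. First row:
  (17 - 17.3246)·v_x + (2)·v_y = 0, i.e. (-0.3246)·v_x + (2)·v_y = 0,
  so v ∝ (b, λ_1 - a) = (2, 0.3246) = u.
  ||u|| = √((2)² + (0.3246)²) = √(4.1053) ≈ 2.0262,
  v_1 = u/||u|| ≈ (0.9871, 0.1602) (||v_1|| = 1).

λ_1 = 17.3246,  λ_2 = 4.6754;  v_1 ≈ (0.9871, 0.1602)


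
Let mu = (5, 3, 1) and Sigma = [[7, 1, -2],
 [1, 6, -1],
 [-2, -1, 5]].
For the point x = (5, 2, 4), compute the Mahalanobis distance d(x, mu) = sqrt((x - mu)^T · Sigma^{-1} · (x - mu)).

Step 1 — centre the observation: (x - mu) = (0, -1, 3).

Step 2 — invert Sigma (cofactor / det for 3×3, or solve directly):
  Sigma^{-1} = [[0.1629, -0.0169, 0.0618],
 [-0.0169, 0.1742, 0.0281],
 [0.0618, 0.0281, 0.2303]].

Step 3 — form the quadratic (x - mu)^T · Sigma^{-1} · (x - mu):
  Sigma^{-1} · (x - mu) = (0.2022, -0.0899, 0.6629).
  (x - mu)^T · [Sigma^{-1} · (x - mu)] = (0)·(0.2022) + (-1)·(-0.0899) + (3)·(0.6629) = 2.0787.

Step 4 — take square root: d = √(2.0787) ≈ 1.4418.

d(x, mu) = √(2.0787) ≈ 1.4418


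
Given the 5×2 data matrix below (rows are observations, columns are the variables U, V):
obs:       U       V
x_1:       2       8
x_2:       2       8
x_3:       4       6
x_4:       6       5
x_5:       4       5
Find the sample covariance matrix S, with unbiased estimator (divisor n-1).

Step 1 — column means:
  mean(U) = (2 + 2 + 4 + 6 + 4) / 5 = 18/5 = 3.6
  mean(V) = (8 + 8 + 6 + 5 + 5) / 5 = 32/5 = 6.4

Step 2 — sample covariance S[i,j] = (1/(n-1)) · Σ_k (x_{k,i} - mean_i) · (x_{k,j} - mean_j), with n-1 = 4.
  S[U,U] = ((-1.6)·(-1.6) + (-1.6)·(-1.6) + (0.4)·(0.4) + (2.4)·(2.4) + (0.4)·(0.4)) / 4 = 11.2/4 = 2.8
  S[U,V] = ((-1.6)·(1.6) + (-1.6)·(1.6) + (0.4)·(-0.4) + (2.4)·(-1.4) + (0.4)·(-1.4)) / 4 = -9.2/4 = -2.3
  S[V,V] = ((1.6)·(1.6) + (1.6)·(1.6) + (-0.4)·(-0.4) + (-1.4)·(-1.4) + (-1.4)·(-1.4)) / 4 = 9.2/4 = 2.3

S is symmetric (S[j,i] = S[i,j]). Assembling:

S = [[2.8, -2.3],
 [-2.3, 2.3]]


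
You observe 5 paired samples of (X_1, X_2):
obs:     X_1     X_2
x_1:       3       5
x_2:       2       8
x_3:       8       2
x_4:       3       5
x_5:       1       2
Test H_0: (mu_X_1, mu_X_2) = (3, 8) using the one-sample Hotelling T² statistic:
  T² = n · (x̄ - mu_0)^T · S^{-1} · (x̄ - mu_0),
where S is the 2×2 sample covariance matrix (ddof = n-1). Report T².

Step 1 — sample mean vector:
  mean(X_1) = (3 + 2 + 8 + 3 + 1) / 5 = 17/5 = 3.4
  mean(X_2) = (5 + 8 + 2 + 5 + 2) / 5 = 22/5 = 4.4
  x̄ = (3.4, 4.4),  deviation x̄ - mu_0 = (3.4, 4.4) - (3, 8) = (0.4, -3.6).

Step 2 — sample covariance matrix, S[i,j] = (1/(n-1)) · Σ_k (x_{k,i} - mean_i) · (x_{k,j} - mean_j), divisor n-1 = 4:
  S[X_1,X_1] = ((-0.4)·(-0.4) + (-1.4)·(-1.4) + (4.6)·(4.6) + (-0.4)·(-0.4) + (-2.4)·(-2.4)) / 4 = 29.2/4 = 7.3
  S[X_1,X_2] = ((-0.4)·(0.6) + (-1.4)·(3.6) + (4.6)·(-2.4) + (-0.4)·(0.6) + (-2.4)·(-2.4)) / 4 = -10.8/4 = -2.7
  S[X_2,X_2] = ((0.6)·(0.6) + (3.6)·(3.6) + (-2.4)·(-2.4) + (0.6)·(0.6) + (-2.4)·(-2.4)) / 4 = 25.2/4 = 6.3
  S = [[7.3, -2.7],
 [-2.7, 6.3]].

Step 3 — invert S. det(S) = 7.3·6.3 - (-2.7)² = 38.7.
  S^{-1} = (1/det) · [[d, -b], [-b, a]] = [[0.1628, 0.0698],
 [0.0698, 0.1886]].

Step 4 — quadratic form (x̄ - mu_0)^T · S^{-1} · (x̄ - mu_0):
  S^{-1} · (x̄ - mu_0) = (-0.186, -0.6512),
  (x̄ - mu_0)^T · [...] = (0.4)·(-0.186) + (-3.6)·(-0.6512) = 2.2698.

Step 5 — scale by n: T² = 5 · 2.2698 = 11.3488.

T² ≈ 11.3488
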